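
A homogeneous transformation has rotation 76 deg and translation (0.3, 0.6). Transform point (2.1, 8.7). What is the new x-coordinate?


x' = cos(theta)*px - sin(theta)*py + tx
= 0.2419*2.1 - 0.9703*8.7 + 0.3
= -7.6335


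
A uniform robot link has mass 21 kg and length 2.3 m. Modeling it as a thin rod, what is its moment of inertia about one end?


I = (1/3) * m * L^2
= (1/3) * 21 * 2.3^2
= 0.333333 * 21 * 5.29
= 37.03 kg*m^2


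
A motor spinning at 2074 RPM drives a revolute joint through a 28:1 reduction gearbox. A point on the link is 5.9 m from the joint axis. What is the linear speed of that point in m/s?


omega_motor = 2074 * 2*pi/60 = 217.1888 rad/s
omega_joint = omega_motor / 28 = 7.7567 rad/s
v = omega_joint * r = 7.7567 * 5.9
= 45.7648 m/s


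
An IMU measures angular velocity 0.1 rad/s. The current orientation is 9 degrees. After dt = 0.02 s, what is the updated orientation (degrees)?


delta_theta = w * dt = 0.1 * 0.02 = 0.002 rad
= 0.1146 deg
theta_new = 9 + 0.1146 = 9.1146 deg


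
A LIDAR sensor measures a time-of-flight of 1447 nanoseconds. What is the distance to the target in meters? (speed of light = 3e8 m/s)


tof = 1447 ns = 1.447e-06 s
dist = c * tof / 2
= 3e8 * 1.447e-06 / 2
= 217.05 m


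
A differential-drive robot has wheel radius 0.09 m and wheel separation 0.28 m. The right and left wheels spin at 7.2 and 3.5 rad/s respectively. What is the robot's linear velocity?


vR = r*wR = 0.09*7.2 = 0.648 m/s
vL = r*wL = 0.09*3.5 = 0.315 m/s
v = (vR+vL)/2 = 0.4815 m/s
omega = (vR-vL)/L = 1.1893 rad/s
linear velocity = 0.4815 m/s


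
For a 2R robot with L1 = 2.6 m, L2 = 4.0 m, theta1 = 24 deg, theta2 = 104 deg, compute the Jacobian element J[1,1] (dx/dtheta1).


J[1,1] = -L1*sin(t1) - L2*sin(t1+t2)
= -2.6*sin(24) - 4.0*sin(128)
= -4.2096


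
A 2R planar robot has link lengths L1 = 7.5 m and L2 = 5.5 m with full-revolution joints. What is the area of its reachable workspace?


r_max = L1 + L2 = 13.0 m
r_min = |L1 - L2| = 2.0 m
Area = pi*(r_max^2 - r_min^2)
= pi*(169.0 - 4.0)
= pi * 165.0
= 518.3628 m^2


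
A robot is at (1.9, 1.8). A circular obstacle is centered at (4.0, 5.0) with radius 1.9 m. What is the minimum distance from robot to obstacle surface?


center_dist = sqrt((1.9-4.0)^2 + (1.8-5.0)^2)
= sqrt(4.41 + 10.24)
= 3.8275
min_dist = center_dist - radius = 3.8275 - 1.9 = 1.9275 m


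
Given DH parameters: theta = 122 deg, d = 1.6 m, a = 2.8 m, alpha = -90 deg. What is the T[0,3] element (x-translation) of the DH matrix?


T[0,3] = a * cos(theta)
= 2.8 * cos(122 deg)
= 2.8 * -0.5299
= -1.4838


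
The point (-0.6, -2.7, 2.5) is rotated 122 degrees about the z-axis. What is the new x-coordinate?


Rotation about z-axis: x' = x*cos(theta) - y*sin(theta)
= -0.6 * -0.5299 - -2.7 * 0.848
= 2.6077


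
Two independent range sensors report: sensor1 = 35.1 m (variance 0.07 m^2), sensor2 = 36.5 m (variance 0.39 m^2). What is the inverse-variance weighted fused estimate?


w1 = (1/var1) / (1/var1 + 1/var2)
   = 14.2857 / (14.2857 + 2.5641) = 0.8478
w2 = 1 - w1 = 0.1522
fused = w1*s1 + w2*s2 = 29.7587 + 5.5543
= 35.313 m


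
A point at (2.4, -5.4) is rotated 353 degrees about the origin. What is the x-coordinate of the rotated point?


x' = x*cos(theta) - y*sin(theta)
cos(353 deg) = 0.9925, sin(353 deg) = -0.1219
x' = 2.4 * 0.9925 - -5.4 * -0.1219
= 2.3821 - 0.6581
= 1.724


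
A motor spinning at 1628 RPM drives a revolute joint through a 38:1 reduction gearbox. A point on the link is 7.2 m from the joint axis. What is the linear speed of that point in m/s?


omega_motor = 1628 * 2*pi/60 = 170.4838 rad/s
omega_joint = omega_motor / 38 = 4.4864 rad/s
v = omega_joint * r = 4.4864 * 7.2
= 32.3022 m/s


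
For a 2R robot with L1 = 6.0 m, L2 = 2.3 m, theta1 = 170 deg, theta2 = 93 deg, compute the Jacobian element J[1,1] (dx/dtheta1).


J[1,1] = -L1*sin(t1) - L2*sin(t1+t2)
= -6.0*sin(170) - 2.3*sin(263)
= 1.241


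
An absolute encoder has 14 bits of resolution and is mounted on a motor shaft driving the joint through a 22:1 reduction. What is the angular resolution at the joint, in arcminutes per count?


counts = 2^14 = 16384
effective counts at joint = 16384 * 22 = 360448
resolution = 360*60 / 360448
= 0.0599 arcmin/count


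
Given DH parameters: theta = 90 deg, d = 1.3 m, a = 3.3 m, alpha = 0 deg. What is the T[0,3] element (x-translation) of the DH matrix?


T[0,3] = a * cos(theta)
= 3.3 * cos(90 deg)
= 3.3 * 0.0
= 0.0


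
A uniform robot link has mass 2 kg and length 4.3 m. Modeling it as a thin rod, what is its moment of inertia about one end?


I = (1/3) * m * L^2
= (1/3) * 2 * 4.3^2
= 0.333333 * 2 * 18.49
= 12.3267 kg*m^2


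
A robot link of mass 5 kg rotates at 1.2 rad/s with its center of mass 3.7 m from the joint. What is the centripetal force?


F = m * omega^2 * r
= 5 * 1.2^2 * 3.7
= 5 * 1.44 * 3.7
= 26.64 N


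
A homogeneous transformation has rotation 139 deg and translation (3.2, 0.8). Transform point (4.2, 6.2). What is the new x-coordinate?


x' = cos(theta)*px - sin(theta)*py + tx
= -0.7547*4.2 - 0.6561*6.2 + 3.2
= -4.0373


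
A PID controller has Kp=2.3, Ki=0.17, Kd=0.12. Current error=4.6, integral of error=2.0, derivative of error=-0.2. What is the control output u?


u = Kp*e + Ki*int(e) + Kd*de/dt
= 2.3*4.6 + 0.17*2.0 + 0.12*(-0.2)
= 10.58 + 0.34 + -0.024
= 10.896


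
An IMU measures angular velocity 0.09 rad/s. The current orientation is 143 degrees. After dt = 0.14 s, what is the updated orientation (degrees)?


delta_theta = w * dt = 0.09 * 0.14 = 0.0126 rad
= 0.7219 deg
theta_new = 143 + 0.7219 = 143.7219 deg


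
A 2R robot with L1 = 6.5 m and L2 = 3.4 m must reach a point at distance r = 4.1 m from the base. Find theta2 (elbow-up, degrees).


cos(theta2) = (r^2 - L1^2 - L2^2) / (2*L1*L2)
cos(theta2) = (16.81 - 42.25 - 11.56) / 44.2
cos(theta2) = -0.837104
theta2 = 146.8356 degrees


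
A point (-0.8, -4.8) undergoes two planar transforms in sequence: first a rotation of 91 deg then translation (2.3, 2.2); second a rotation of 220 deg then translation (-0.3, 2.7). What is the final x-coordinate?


After transform 1:
x1 = cos(91)*-0.8 - sin(91)*-4.8 + 2.3 = 7.1132
y1 = sin(91)*-0.8 + cos(91)*-4.8 + 2.2 = 1.4839
After transform 2:
x2 = cos(220)*7.1132 - sin(220)*1.4839 + -0.3
= -4.7952


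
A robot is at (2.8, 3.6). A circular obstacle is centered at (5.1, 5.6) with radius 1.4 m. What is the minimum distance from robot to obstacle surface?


center_dist = sqrt((2.8-5.1)^2 + (3.6-5.6)^2)
= sqrt(5.29 + 4.0)
= 3.048
min_dist = center_dist - radius = 3.048 - 1.4 = 1.648 m


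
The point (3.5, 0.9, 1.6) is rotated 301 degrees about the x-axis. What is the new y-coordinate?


Rotation about x-axis: y' = y*cos(theta) - z*sin(theta)
= 0.9 * 0.515 - 1.6 * -0.8572
= 1.835


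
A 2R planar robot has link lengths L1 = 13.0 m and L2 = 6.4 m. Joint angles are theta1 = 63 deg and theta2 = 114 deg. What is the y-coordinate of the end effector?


Convert angles to radians: theta1 = 1.0996, theta2 = 1.9897
y = L1*sin(theta1) + L2*sin(theta1+theta2)
y = 11.5831 + 0.335
y = 11.918


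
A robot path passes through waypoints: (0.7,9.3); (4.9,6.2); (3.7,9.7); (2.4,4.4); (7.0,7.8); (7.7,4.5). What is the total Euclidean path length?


Segment lengths:
  seg1 = sqrt((4.2)^2 + (-3.1)^2) = 5.2202
  seg2 = sqrt((-1.2)^2 + (3.5)^2) = 3.7
  seg3 = sqrt((-1.3)^2 + (-5.3)^2) = 5.4571
  seg4 = sqrt((4.6)^2 + (3.4)^2) = 5.7201
  seg5 = sqrt((0.7)^2 + (-3.3)^2) = 3.3734
Total = 23.4708


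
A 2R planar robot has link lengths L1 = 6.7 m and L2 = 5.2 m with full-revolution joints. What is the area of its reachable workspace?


r_max = L1 + L2 = 11.9 m
r_min = |L1 - L2| = 1.5 m
Area = pi*(r_max^2 - r_min^2)
= pi*(141.61 - 2.25)
= pi * 139.36
= 437.8124 m^2


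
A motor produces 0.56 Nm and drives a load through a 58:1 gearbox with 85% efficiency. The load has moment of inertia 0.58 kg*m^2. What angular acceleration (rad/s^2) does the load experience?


tau_out = tau_motor * N * eta
= 0.56 * 58 * 0.85 = 27.608 Nm
alpha = tau_out / I = 27.608 / 0.58
= 47.6 rad/s^2


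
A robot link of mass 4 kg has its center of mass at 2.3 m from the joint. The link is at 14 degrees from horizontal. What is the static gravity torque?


tau = m*g*L*cos(angle)
= 4 * 9.81 * 2.3 * cos(14 deg)
= 4 * 9.81 * 2.3 * 0.9703
= 87.5711 Nm


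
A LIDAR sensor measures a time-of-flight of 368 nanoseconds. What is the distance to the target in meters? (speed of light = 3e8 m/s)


tof = 368 ns = 3.68e-07 s
dist = c * tof / 2
= 3e8 * 3.68e-07 / 2
= 55.2 m


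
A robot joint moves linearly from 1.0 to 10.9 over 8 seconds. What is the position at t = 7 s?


s = t/T = 7/8 = 0.875
p(t) = p0 + (pf-p0)*s
= 1.0 + (10.9 - 1.0) * 0.875
= 9.6625


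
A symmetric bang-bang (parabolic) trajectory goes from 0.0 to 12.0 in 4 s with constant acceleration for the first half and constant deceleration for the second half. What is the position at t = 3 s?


Symmetric rest-to-rest: each phase covers (pf-p0)/2 in time T/2. 0.5*a*(T/2)^2 = (pf-p0)/2 => a = 4*(pf-p0)/T^2
a = 4*(12.0-0.0)/4^2 = 3.0
t = 3 is in the deceleration phase (t > T/2).
p = pf - 0.5*a*(T-t)^2 = 12.0 - 0.5*3.0*1^2
= 10.5


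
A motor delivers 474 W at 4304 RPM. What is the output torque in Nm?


omega = 4304 * 2*pi/60 = 450.7138 rad/s
tau = P / omega = 474 / 450.7138
= 1.0517 Nm


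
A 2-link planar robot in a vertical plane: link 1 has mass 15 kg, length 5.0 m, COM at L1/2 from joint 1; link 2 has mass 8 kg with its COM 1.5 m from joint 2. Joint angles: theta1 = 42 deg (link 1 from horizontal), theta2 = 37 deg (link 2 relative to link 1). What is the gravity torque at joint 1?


Horizontal distance from joint 1 to link-1 COM:
  x_c1 = (L1/2)*cos(t1) = 2.5 * 0.7431 = 1.8579 m
Horizontal distance from joint 1 to link-2 COM:
  x_c2 = L1*cos(t1) + Lc2*cos(t1+t2)
       = 5.0*0.7431 + 1.5*0.1908 = 4.0019 m
tau1 = m1*g*x_c1 + m2*g*x_c2
     = 15*9.81*1.8579 + 8*9.81*4.0019
     = 273.3844 + 314.0721
     = 587.4565 Nm


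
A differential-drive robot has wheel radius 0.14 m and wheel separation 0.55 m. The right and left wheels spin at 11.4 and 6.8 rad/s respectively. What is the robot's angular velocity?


vR = r*wR = 0.14*11.4 = 1.596 m/s
vL = r*wL = 0.14*6.8 = 0.952 m/s
v = (vR+vL)/2 = 1.274 m/s
omega = (vR-vL)/L = 1.1709 rad/s
angular velocity = 1.1709 rad/s


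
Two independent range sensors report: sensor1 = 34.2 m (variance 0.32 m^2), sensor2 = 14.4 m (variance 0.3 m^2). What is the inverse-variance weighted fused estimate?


w1 = (1/var1) / (1/var1 + 1/var2)
   = 3.125 / (3.125 + 3.3333) = 0.4839
w2 = 1 - w1 = 0.5161
fused = w1*s1 + w2*s2 = 16.5484 + 7.4323
= 23.9806 m


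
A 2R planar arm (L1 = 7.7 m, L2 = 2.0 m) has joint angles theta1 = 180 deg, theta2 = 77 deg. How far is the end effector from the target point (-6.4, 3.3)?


End effector via forward kinematics:
x = L1*cos(t1) + L2*cos(t1+t2) = -8.1499
y = L1*sin(t1) + L2*sin(t1+t2) = -1.9487
Distance to target:
d = sqrt((-6.4 - -8.1499)^2 + (3.3 - -1.9487)^2)
= sqrt(3.0622 + 27.5493)
= 5.5328 m


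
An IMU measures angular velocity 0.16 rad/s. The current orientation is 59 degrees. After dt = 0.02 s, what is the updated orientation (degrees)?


delta_theta = w * dt = 0.16 * 0.02 = 0.0032 rad
= 0.1833 deg
theta_new = 59 + 0.1833 = 59.1833 deg


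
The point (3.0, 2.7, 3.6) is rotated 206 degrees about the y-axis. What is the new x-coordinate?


Rotation about y-axis: x' = x*cos(theta) + z*sin(theta)
= 3.0 * -0.8988 + 3.6 * -0.4384
= -4.2745


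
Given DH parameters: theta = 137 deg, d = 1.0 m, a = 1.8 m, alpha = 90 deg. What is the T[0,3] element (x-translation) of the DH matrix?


T[0,3] = a * cos(theta)
= 1.8 * cos(137 deg)
= 1.8 * -0.7314
= -1.3164


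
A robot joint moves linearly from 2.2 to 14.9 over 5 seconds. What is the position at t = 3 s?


s = t/T = 3/5 = 0.6
p(t) = p0 + (pf-p0)*s
= 2.2 + (14.9 - 2.2) * 0.6
= 9.82


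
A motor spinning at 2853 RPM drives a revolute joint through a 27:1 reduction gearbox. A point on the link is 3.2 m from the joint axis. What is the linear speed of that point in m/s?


omega_motor = 2853 * 2*pi/60 = 298.7655 rad/s
omega_joint = omega_motor / 27 = 11.0654 rad/s
v = omega_joint * r = 11.0654 * 3.2
= 35.4092 m/s


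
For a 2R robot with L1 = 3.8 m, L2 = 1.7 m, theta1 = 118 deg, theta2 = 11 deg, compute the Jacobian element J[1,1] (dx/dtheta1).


J[1,1] = -L1*sin(t1) - L2*sin(t1+t2)
= -3.8*sin(118) - 1.7*sin(129)
= -4.6763


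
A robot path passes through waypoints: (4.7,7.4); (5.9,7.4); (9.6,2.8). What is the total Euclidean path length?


Segment lengths:
  seg1 = sqrt((1.2)^2 + (0.0)^2) = 1.2
  seg2 = sqrt((3.7)^2 + (-4.6)^2) = 5.9034
Total = 7.1034


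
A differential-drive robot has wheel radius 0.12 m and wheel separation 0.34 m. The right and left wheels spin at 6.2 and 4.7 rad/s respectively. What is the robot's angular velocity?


vR = r*wR = 0.12*6.2 = 0.744 m/s
vL = r*wL = 0.12*4.7 = 0.564 m/s
v = (vR+vL)/2 = 0.654 m/s
omega = (vR-vL)/L = 0.5294 rad/s
angular velocity = 0.5294 rad/s


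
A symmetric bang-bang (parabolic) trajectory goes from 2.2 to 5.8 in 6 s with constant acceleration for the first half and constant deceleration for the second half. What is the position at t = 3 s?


Symmetric rest-to-rest: each phase covers (pf-p0)/2 in time T/2. 0.5*a*(T/2)^2 = (pf-p0)/2 => a = 4*(pf-p0)/T^2
a = 4*(5.8-2.2)/6^2 = 0.4
t = 3 is in the acceleration phase (t <= T/2).
p = p0 + 0.5*a*t^2 = 2.2 + 0.5*0.4*3^2
= 4.0


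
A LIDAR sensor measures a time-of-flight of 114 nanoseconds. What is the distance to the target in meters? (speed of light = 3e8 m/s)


tof = 114 ns = 1.14e-07 s
dist = c * tof / 2
= 3e8 * 1.14e-07 / 2
= 17.1 m


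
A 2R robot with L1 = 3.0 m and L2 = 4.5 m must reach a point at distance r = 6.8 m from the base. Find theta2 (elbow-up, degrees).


cos(theta2) = (r^2 - L1^2 - L2^2) / (2*L1*L2)
cos(theta2) = (46.24 - 9.0 - 20.25) / 27.0
cos(theta2) = 0.629259
theta2 = 51.0045 degrees


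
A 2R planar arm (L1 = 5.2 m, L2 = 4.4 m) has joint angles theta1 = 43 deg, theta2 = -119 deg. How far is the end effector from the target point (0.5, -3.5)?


End effector via forward kinematics:
x = L1*cos(t1) + L2*cos(t1+t2) = 4.8675
y = L1*sin(t1) + L2*sin(t1+t2) = -0.7229
Distance to target:
d = sqrt((0.5 - 4.8675)^2 + (-3.5 - -0.7229)^2)
= sqrt(19.075 + 7.7122)
= 5.1756 m


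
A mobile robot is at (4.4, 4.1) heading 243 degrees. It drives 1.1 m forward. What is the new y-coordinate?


y_new = y0 + d*sin(theta)
= 4.1 + 1.1*sin(243)
= 4.1 + -0.9801
= 3.1199


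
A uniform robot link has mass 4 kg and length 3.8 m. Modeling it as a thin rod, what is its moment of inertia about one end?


I = (1/3) * m * L^2
= (1/3) * 4 * 3.8^2
= 0.333333 * 4 * 14.44
= 19.2533 kg*m^2


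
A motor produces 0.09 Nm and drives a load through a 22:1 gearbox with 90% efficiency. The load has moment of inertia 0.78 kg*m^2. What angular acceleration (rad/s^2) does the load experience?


tau_out = tau_motor * N * eta
= 0.09 * 22 * 0.9 = 1.782 Nm
alpha = tau_out / I = 1.782 / 0.78
= 2.2846 rad/s^2


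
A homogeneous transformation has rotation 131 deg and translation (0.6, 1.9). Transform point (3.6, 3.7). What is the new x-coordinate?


x' = cos(theta)*px - sin(theta)*py + tx
= -0.6561*3.6 - 0.7547*3.7 + 0.6
= -4.5542


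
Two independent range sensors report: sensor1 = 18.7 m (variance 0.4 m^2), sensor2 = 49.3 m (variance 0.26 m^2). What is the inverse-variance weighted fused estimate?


w1 = (1/var1) / (1/var1 + 1/var2)
   = 2.5 / (2.5 + 3.8462) = 0.3939
w2 = 1 - w1 = 0.6061
fused = w1*s1 + w2*s2 = 7.3667 + 29.8788
= 37.2455 m


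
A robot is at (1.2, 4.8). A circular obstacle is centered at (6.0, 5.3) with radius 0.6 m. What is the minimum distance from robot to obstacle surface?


center_dist = sqrt((1.2-6.0)^2 + (4.8-5.3)^2)
= sqrt(23.04 + 0.25)
= 4.826
min_dist = center_dist - radius = 4.826 - 0.6 = 4.226 m


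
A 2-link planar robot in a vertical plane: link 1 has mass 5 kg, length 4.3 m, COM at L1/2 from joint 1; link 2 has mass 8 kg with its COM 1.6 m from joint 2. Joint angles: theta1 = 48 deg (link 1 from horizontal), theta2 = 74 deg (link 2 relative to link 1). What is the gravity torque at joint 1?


Horizontal distance from joint 1 to link-1 COM:
  x_c1 = (L1/2)*cos(t1) = 2.15 * 0.6691 = 1.4386 m
Horizontal distance from joint 1 to link-2 COM:
  x_c2 = L1*cos(t1) + Lc2*cos(t1+t2)
       = 4.3*0.6691 + 1.6*-0.5299 = 2.0294 m
tau1 = m1*g*x_c1 + m2*g*x_c2
     = 5*9.81*1.4386 + 8*9.81*2.0294
     = 70.5648 + 159.2666
     = 229.8314 Nm


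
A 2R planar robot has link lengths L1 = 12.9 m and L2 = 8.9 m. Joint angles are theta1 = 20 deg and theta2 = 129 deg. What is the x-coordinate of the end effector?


Convert angles to radians: theta1 = 0.3491, theta2 = 2.2515
x = L1*cos(theta1) + L2*cos(theta1+theta2)
x = 12.122 + -7.6288
x = 4.4932


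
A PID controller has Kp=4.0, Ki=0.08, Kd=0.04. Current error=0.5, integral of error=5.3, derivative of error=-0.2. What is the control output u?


u = Kp*e + Ki*int(e) + Kd*de/dt
= 4.0*0.5 + 0.08*5.3 + 0.04*(-0.2)
= 2.0 + 0.424 + -0.008
= 2.416


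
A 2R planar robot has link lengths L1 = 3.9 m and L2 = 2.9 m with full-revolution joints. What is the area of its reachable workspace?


r_max = L1 + L2 = 6.8 m
r_min = |L1 - L2| = 1.0 m
Area = pi*(r_max^2 - r_min^2)
= pi*(46.24 - 1.0)
= pi * 45.24
= 142.1257 m^2


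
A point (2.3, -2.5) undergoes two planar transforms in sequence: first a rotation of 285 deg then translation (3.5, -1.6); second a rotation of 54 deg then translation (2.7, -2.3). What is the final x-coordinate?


After transform 1:
x1 = cos(285)*2.3 - sin(285)*-2.5 + 3.5 = 1.6805
y1 = sin(285)*2.3 + cos(285)*-2.5 + -1.6 = -4.4687
After transform 2:
x2 = cos(54)*1.6805 - sin(54)*-4.4687 + 2.7
= 7.303


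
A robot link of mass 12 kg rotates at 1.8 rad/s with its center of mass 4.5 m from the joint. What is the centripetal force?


F = m * omega^2 * r
= 12 * 1.8^2 * 4.5
= 12 * 3.24 * 4.5
= 174.96 N


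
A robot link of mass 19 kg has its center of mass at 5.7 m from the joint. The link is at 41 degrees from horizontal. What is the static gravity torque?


tau = m*g*L*cos(angle)
= 19 * 9.81 * 5.7 * cos(41 deg)
= 19 * 9.81 * 5.7 * 0.7547
= 801.8208 Nm


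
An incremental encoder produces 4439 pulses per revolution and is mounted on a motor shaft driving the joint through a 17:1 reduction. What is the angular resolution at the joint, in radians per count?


counts per rev = 4439
effective counts at joint = 4439 * 17 = 75463
resolution = 2*pi / 75463
= 8.3262e-05 rad/count


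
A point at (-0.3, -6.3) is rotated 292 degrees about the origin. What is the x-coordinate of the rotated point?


x' = x*cos(theta) - y*sin(theta)
cos(292 deg) = 0.3746, sin(292 deg) = -0.9272
x' = -0.3 * 0.3746 - -6.3 * -0.9272
= -0.1124 - 5.8413
= -5.9536


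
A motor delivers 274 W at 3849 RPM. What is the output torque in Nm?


omega = 3849 * 2*pi/60 = 403.0663 rad/s
tau = P / omega = 274 / 403.0663
= 0.6798 Nm


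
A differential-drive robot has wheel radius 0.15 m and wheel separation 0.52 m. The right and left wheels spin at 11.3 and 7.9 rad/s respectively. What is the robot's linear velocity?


vR = r*wR = 0.15*11.3 = 1.695 m/s
vL = r*wL = 0.15*7.9 = 1.185 m/s
v = (vR+vL)/2 = 1.44 m/s
omega = (vR-vL)/L = 0.9808 rad/s
linear velocity = 1.44 m/s


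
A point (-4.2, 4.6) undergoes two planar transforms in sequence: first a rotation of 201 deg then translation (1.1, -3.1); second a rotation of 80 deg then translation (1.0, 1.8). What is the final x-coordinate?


After transform 1:
x1 = cos(201)*-4.2 - sin(201)*4.6 + 1.1 = 6.6695
y1 = sin(201)*-4.2 + cos(201)*4.6 + -3.1 = -5.8893
After transform 2:
x2 = cos(80)*6.6695 - sin(80)*-5.8893 + 1.0
= 7.958


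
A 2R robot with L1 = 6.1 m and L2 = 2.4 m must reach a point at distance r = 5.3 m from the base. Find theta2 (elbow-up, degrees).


cos(theta2) = (r^2 - L1^2 - L2^2) / (2*L1*L2)
cos(theta2) = (28.09 - 37.21 - 5.76) / 29.28
cos(theta2) = -0.508197
theta2 = 120.5438 degrees


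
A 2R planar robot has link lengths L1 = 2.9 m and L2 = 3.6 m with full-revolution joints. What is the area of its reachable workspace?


r_max = L1 + L2 = 6.5 m
r_min = |L1 - L2| = 0.7 m
Area = pi*(r_max^2 - r_min^2)
= pi*(42.25 - 0.49)
= pi * 41.76
= 131.1929 m^2


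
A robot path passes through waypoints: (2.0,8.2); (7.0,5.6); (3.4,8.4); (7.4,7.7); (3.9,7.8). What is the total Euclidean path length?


Segment lengths:
  seg1 = sqrt((5.0)^2 + (-2.6)^2) = 5.6356
  seg2 = sqrt((-3.6)^2 + (2.8)^2) = 4.5607
  seg3 = sqrt((4.0)^2 + (-0.7)^2) = 4.0608
  seg4 = sqrt((-3.5)^2 + (0.1)^2) = 3.5014
Total = 17.7585


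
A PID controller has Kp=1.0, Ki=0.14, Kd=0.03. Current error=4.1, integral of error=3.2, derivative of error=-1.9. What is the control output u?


u = Kp*e + Ki*int(e) + Kd*de/dt
= 1.0*4.1 + 0.14*3.2 + 0.03*(-1.9)
= 4.1 + 0.448 + -0.057
= 4.491


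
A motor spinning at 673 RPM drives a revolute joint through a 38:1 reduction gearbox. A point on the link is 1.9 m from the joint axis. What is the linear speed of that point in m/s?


omega_motor = 673 * 2*pi/60 = 70.4764 rad/s
omega_joint = omega_motor / 38 = 1.8546 rad/s
v = omega_joint * r = 1.8546 * 1.9
= 3.5238 m/s


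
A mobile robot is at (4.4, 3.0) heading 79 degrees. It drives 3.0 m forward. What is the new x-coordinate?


x_new = x0 + d*cos(theta)
= 4.4 + 3.0*cos(79)
= 4.4 + 0.5724
= 4.9724


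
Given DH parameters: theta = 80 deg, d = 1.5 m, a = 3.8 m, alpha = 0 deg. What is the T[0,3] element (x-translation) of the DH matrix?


T[0,3] = a * cos(theta)
= 3.8 * cos(80 deg)
= 3.8 * 0.1736
= 0.6599


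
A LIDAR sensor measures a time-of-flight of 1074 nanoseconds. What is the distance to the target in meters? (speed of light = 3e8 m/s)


tof = 1074 ns = 1.074e-06 s
dist = c * tof / 2
= 3e8 * 1.074e-06 / 2
= 161.1 m


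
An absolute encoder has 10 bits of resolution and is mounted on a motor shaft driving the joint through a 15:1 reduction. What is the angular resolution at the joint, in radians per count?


counts = 2^10 = 1024
effective counts at joint = 1024 * 15 = 15360
resolution = 2*pi / 15360
= 4.0906e-04 rad/count


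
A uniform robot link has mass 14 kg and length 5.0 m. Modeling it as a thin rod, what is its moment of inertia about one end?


I = (1/3) * m * L^2
= (1/3) * 14 * 5.0^2
= 0.333333 * 14 * 25.0
= 116.6667 kg*m^2


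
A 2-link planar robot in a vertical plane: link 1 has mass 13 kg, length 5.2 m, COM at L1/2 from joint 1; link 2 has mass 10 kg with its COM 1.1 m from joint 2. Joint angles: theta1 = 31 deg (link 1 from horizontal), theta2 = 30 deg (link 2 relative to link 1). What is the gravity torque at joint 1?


Horizontal distance from joint 1 to link-1 COM:
  x_c1 = (L1/2)*cos(t1) = 2.6 * 0.8572 = 2.2286 m
Horizontal distance from joint 1 to link-2 COM:
  x_c2 = L1*cos(t1) + Lc2*cos(t1+t2)
       = 5.2*0.8572 + 1.1*0.4848 = 4.9906 m
tau1 = m1*g*x_c1 + m2*g*x_c2
     = 13*9.81*2.2286 + 10*9.81*4.9906
     = 284.2178 + 489.574
     = 773.7918 Nm


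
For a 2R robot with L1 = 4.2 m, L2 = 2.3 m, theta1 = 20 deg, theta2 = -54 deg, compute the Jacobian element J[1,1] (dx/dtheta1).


J[1,1] = -L1*sin(t1) - L2*sin(t1+t2)
= -4.2*sin(20) - 2.3*sin(-34)
= -0.1503


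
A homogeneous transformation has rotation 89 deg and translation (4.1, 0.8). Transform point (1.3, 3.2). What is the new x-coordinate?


x' = cos(theta)*px - sin(theta)*py + tx
= 0.0175*1.3 - 0.9998*3.2 + 4.1
= 0.9232


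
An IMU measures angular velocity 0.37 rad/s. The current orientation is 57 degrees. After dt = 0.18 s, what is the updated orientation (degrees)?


delta_theta = w * dt = 0.37 * 0.18 = 0.0666 rad
= 3.8159 deg
theta_new = 57 + 3.8159 = 60.8159 deg


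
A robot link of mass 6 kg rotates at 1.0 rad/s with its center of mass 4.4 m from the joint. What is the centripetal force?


F = m * omega^2 * r
= 6 * 1.0^2 * 4.4
= 6 * 1.0 * 4.4
= 26.4 N


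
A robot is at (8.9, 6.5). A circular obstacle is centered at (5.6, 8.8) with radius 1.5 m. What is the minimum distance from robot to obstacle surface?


center_dist = sqrt((8.9-5.6)^2 + (6.5-8.8)^2)
= sqrt(10.89 + 5.29)
= 4.0224
min_dist = center_dist - radius = 4.0224 - 1.5 = 2.5224 m


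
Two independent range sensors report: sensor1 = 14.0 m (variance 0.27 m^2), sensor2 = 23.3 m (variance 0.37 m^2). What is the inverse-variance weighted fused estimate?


w1 = (1/var1) / (1/var1 + 1/var2)
   = 3.7037 / (3.7037 + 2.7027) = 0.5781
w2 = 1 - w1 = 0.4219
fused = w1*s1 + w2*s2 = 8.0938 + 9.8297
= 17.9234 m


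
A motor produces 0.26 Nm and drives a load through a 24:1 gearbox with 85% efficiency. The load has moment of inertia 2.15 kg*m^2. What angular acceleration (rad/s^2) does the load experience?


tau_out = tau_motor * N * eta
= 0.26 * 24 * 0.85 = 5.304 Nm
alpha = tau_out / I = 5.304 / 2.15
= 2.467 rad/s^2


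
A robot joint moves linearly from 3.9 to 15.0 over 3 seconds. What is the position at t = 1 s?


s = t/T = 1/3 = 0.3333
p(t) = p0 + (pf-p0)*s
= 3.9 + (15.0 - 3.9) * 0.3333
= 7.6


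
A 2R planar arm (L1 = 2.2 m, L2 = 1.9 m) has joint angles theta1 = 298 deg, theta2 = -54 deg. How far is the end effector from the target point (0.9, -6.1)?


End effector via forward kinematics:
x = L1*cos(t1) + L2*cos(t1+t2) = 0.1999
y = L1*sin(t1) + L2*sin(t1+t2) = -3.6502
Distance to target:
d = sqrt((0.9 - 0.1999)^2 + (-6.1 - -3.6502)^2)
= sqrt(0.4901 + 6.0016)
= 2.5479 m


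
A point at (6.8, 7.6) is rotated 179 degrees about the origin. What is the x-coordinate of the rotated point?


x' = x*cos(theta) - y*sin(theta)
cos(179 deg) = -0.9998, sin(179 deg) = 0.0175
x' = 6.8 * -0.9998 - 7.6 * 0.0175
= -6.799 - 0.1326
= -6.9316


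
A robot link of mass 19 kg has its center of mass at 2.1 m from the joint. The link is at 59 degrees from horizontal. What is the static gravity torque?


tau = m*g*L*cos(angle)
= 19 * 9.81 * 2.1 * cos(59 deg)
= 19 * 9.81 * 2.1 * 0.515
= 201.5957 Nm


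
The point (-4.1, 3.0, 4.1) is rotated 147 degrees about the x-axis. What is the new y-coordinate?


Rotation about x-axis: y' = y*cos(theta) - z*sin(theta)
= 3.0 * -0.8387 - 4.1 * 0.5446
= -4.749


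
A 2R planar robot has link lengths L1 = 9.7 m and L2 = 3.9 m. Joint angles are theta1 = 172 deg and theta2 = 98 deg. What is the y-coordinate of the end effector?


Convert angles to radians: theta1 = 3.002, theta2 = 1.7104
y = L1*sin(theta1) + L2*sin(theta1+theta2)
y = 1.35 + -3.9
y = -2.55


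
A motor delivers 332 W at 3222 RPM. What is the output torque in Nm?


omega = 3222 * 2*pi/60 = 337.4071 rad/s
tau = P / omega = 332 / 337.4071
= 0.984 Nm


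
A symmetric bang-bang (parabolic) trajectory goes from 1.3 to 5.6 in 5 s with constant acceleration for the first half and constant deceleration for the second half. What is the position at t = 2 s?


Symmetric rest-to-rest: each phase covers (pf-p0)/2 in time T/2. 0.5*a*(T/2)^2 = (pf-p0)/2 => a = 4*(pf-p0)/T^2
a = 4*(5.6-1.3)/5^2 = 0.688
t = 2 is in the acceleration phase (t <= T/2).
p = p0 + 0.5*a*t^2 = 1.3 + 0.5*0.688*2^2
= 2.676


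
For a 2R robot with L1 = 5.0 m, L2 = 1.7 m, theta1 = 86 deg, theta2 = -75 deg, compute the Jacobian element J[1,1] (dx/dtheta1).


J[1,1] = -L1*sin(t1) - L2*sin(t1+t2)
= -5.0*sin(86) - 1.7*sin(11)
= -5.3122


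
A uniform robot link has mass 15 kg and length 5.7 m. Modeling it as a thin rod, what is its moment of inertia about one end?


I = (1/3) * m * L^2
= (1/3) * 15 * 5.7^2
= 0.333333 * 15 * 32.49
= 162.45 kg*m^2


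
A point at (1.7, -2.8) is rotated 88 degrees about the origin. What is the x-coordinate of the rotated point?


x' = x*cos(theta) - y*sin(theta)
cos(88 deg) = 0.0349, sin(88 deg) = 0.9994
x' = 1.7 * 0.0349 - -2.8 * 0.9994
= 0.0593 - -2.7983
= 2.8576


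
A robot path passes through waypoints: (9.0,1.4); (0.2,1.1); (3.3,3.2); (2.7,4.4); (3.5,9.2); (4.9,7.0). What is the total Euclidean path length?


Segment lengths:
  seg1 = sqrt((-8.8)^2 + (-0.3)^2) = 8.8051
  seg2 = sqrt((3.1)^2 + (2.1)^2) = 3.7443
  seg3 = sqrt((-0.6)^2 + (1.2)^2) = 1.3416
  seg4 = sqrt((0.8)^2 + (4.8)^2) = 4.8662
  seg5 = sqrt((1.4)^2 + (-2.2)^2) = 2.6077
Total = 21.365


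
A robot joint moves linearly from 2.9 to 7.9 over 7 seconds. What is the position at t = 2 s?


s = t/T = 2/7 = 0.2857
p(t) = p0 + (pf-p0)*s
= 2.9 + (7.9 - 2.9) * 0.2857
= 4.3286


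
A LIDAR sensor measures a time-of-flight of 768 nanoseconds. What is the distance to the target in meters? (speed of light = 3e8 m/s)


tof = 768 ns = 7.68e-07 s
dist = c * tof / 2
= 3e8 * 7.68e-07 / 2
= 115.2 m


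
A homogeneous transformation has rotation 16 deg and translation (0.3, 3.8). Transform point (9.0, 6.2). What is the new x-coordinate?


x' = cos(theta)*px - sin(theta)*py + tx
= 0.9613*9.0 - 0.2756*6.2 + 0.3
= 7.2424


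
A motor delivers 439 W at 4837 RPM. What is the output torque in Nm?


omega = 4837 * 2*pi/60 = 506.5295 rad/s
tau = P / omega = 439 / 506.5295
= 0.8667 Nm


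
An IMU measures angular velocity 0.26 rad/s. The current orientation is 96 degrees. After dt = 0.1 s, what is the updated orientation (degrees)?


delta_theta = w * dt = 0.26 * 0.1 = 0.026 rad
= 1.4897 deg
theta_new = 96 + 1.4897 = 97.4897 deg


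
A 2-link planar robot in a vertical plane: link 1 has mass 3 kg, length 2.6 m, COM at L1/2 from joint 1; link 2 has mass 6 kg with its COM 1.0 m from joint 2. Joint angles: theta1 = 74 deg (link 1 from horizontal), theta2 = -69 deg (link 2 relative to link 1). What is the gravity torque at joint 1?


Horizontal distance from joint 1 to link-1 COM:
  x_c1 = (L1/2)*cos(t1) = 1.3 * 0.2756 = 0.3583 m
Horizontal distance from joint 1 to link-2 COM:
  x_c2 = L1*cos(t1) + Lc2*cos(t1+t2)
       = 2.6*0.2756 + 1.0*0.9962 = 1.7129 m
tau1 = m1*g*x_c1 + m2*g*x_c2
     = 3*9.81*0.3583 + 6*9.81*1.7129
     = 10.5456 + 100.8185
     = 111.3641 Nm


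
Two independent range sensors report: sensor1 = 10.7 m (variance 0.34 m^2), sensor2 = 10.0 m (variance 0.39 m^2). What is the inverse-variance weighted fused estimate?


w1 = (1/var1) / (1/var1 + 1/var2)
   = 2.9412 / (2.9412 + 2.5641) = 0.5342
w2 = 1 - w1 = 0.4658
fused = w1*s1 + w2*s2 = 5.7164 + 4.6575
= 10.374 m


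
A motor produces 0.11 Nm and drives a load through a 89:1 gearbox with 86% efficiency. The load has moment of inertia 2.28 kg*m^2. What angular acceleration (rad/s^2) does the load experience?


tau_out = tau_motor * N * eta
= 0.11 * 89 * 0.86 = 8.4194 Nm
alpha = tau_out / I = 8.4194 / 2.28
= 3.6927 rad/s^2


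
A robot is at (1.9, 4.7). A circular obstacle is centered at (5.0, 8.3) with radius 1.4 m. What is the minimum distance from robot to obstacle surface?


center_dist = sqrt((1.9-5.0)^2 + (4.7-8.3)^2)
= sqrt(9.61 + 12.96)
= 4.7508
min_dist = center_dist - radius = 4.7508 - 1.4 = 3.3508 m


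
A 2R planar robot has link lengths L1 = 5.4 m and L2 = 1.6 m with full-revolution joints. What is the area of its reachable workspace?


r_max = L1 + L2 = 7.0 m
r_min = |L1 - L2| = 3.8 m
Area = pi*(r_max^2 - r_min^2)
= pi*(49.0 - 14.44)
= pi * 34.56
= 108.5734 m^2


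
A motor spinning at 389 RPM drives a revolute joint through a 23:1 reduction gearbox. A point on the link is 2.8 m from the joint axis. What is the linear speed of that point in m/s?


omega_motor = 389 * 2*pi/60 = 40.736 rad/s
omega_joint = omega_motor / 23 = 1.7711 rad/s
v = omega_joint * r = 1.7711 * 2.8
= 4.9592 m/s


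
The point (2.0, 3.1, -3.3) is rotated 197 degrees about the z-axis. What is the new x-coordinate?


Rotation about z-axis: x' = x*cos(theta) - y*sin(theta)
= 2.0 * -0.9563 - 3.1 * -0.2924
= -1.0063


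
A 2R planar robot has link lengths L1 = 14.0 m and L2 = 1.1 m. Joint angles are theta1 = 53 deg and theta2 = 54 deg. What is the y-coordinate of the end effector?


Convert angles to radians: theta1 = 0.925, theta2 = 0.9425
y = L1*sin(theta1) + L2*sin(theta1+theta2)
y = 11.1809 + 1.0519
y = 12.2328


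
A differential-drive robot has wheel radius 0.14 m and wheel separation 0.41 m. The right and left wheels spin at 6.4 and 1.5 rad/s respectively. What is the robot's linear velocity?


vR = r*wR = 0.14*6.4 = 0.896 m/s
vL = r*wL = 0.14*1.5 = 0.21 m/s
v = (vR+vL)/2 = 0.553 m/s
omega = (vR-vL)/L = 1.6732 rad/s
linear velocity = 0.553 m/s


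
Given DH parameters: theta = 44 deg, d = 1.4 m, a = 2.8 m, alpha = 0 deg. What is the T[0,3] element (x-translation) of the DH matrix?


T[0,3] = a * cos(theta)
= 2.8 * cos(44 deg)
= 2.8 * 0.7193
= 2.0142


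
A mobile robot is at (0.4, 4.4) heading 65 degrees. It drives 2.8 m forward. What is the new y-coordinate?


y_new = y0 + d*sin(theta)
= 4.4 + 2.8*sin(65)
= 4.4 + 2.5377
= 6.9377


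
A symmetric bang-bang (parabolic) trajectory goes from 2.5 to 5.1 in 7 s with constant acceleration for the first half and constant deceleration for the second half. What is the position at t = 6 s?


Symmetric rest-to-rest: each phase covers (pf-p0)/2 in time T/2. 0.5*a*(T/2)^2 = (pf-p0)/2 => a = 4*(pf-p0)/T^2
a = 4*(5.1-2.5)/7^2 = 0.2122
t = 6 is in the deceleration phase (t > T/2).
p = pf - 0.5*a*(T-t)^2 = 5.1 - 0.5*0.2122*1^2
= 4.9939


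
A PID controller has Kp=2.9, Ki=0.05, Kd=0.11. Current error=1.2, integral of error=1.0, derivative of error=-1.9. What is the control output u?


u = Kp*e + Ki*int(e) + Kd*de/dt
= 2.9*1.2 + 0.05*1.0 + 0.11*(-1.9)
= 3.48 + 0.05 + -0.209
= 3.321


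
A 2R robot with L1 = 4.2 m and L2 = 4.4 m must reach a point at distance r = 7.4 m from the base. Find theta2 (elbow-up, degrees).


cos(theta2) = (r^2 - L1^2 - L2^2) / (2*L1*L2)
cos(theta2) = (54.76 - 17.64 - 19.36) / 36.96
cos(theta2) = 0.480519
theta2 = 61.2807 degrees


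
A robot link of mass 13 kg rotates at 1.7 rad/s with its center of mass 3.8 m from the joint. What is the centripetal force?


F = m * omega^2 * r
= 13 * 1.7^2 * 3.8
= 13 * 2.89 * 3.8
= 142.766 N


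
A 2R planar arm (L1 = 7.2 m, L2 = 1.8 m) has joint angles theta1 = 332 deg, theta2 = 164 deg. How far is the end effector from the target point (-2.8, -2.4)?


End effector via forward kinematics:
x = L1*cos(t1) + L2*cos(t1+t2) = 5.0624
y = L1*sin(t1) + L2*sin(t1+t2) = -2.1298
Distance to target:
d = sqrt((-2.8 - 5.0624)^2 + (-2.4 - -2.1298)^2)
= sqrt(61.8175 + 0.073)
= 7.8671 m


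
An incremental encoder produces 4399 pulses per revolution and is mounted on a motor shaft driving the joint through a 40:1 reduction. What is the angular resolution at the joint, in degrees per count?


counts per rev = 4399
effective counts at joint = 4399 * 40 = 175960
resolution = 360 / 175960
= 0.002 deg/count


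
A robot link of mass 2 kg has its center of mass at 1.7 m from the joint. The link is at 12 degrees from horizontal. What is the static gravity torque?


tau = m*g*L*cos(angle)
= 2 * 9.81 * 1.7 * cos(12 deg)
= 2 * 9.81 * 1.7 * 0.9781
= 32.6251 Nm


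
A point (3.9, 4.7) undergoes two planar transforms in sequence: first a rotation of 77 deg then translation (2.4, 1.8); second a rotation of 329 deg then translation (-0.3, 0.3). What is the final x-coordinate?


After transform 1:
x1 = cos(77)*3.9 - sin(77)*4.7 + 2.4 = -1.3022
y1 = sin(77)*3.9 + cos(77)*4.7 + 1.8 = 6.6573
After transform 2:
x2 = cos(329)*-1.3022 - sin(329)*6.6573 + -0.3
= 2.0125


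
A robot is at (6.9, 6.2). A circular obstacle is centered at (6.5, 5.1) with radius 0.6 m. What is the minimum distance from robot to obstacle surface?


center_dist = sqrt((6.9-6.5)^2 + (6.2-5.1)^2)
= sqrt(0.16 + 1.21)
= 1.1705
min_dist = center_dist - radius = 1.1705 - 0.6 = 0.5705 m


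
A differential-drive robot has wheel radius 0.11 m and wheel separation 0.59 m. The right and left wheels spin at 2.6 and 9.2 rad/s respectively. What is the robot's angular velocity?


vR = r*wR = 0.11*2.6 = 0.286 m/s
vL = r*wL = 0.11*9.2 = 1.012 m/s
v = (vR+vL)/2 = 0.649 m/s
omega = (vR-vL)/L = -1.2305 rad/s
angular velocity = -1.2305 rad/s


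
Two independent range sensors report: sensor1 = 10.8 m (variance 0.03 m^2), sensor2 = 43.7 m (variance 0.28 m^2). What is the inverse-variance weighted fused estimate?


w1 = (1/var1) / (1/var1 + 1/var2)
   = 33.3333 / (33.3333 + 3.5714) = 0.9032
w2 = 1 - w1 = 0.0968
fused = w1*s1 + w2*s2 = 9.7548 + 4.229
= 13.9839 m


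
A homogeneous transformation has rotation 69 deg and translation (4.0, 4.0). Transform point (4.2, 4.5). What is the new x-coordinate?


x' = cos(theta)*px - sin(theta)*py + tx
= 0.3584*4.2 - 0.9336*4.5 + 4.0
= 1.304


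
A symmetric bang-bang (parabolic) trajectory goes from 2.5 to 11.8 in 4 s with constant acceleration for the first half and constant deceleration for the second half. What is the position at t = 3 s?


Symmetric rest-to-rest: each phase covers (pf-p0)/2 in time T/2. 0.5*a*(T/2)^2 = (pf-p0)/2 => a = 4*(pf-p0)/T^2
a = 4*(11.8-2.5)/4^2 = 2.325
t = 3 is in the deceleration phase (t > T/2).
p = pf - 0.5*a*(T-t)^2 = 11.8 - 0.5*2.325*1^2
= 10.6375


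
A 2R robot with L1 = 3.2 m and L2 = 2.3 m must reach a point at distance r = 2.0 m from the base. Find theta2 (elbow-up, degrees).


cos(theta2) = (r^2 - L1^2 - L2^2) / (2*L1*L2)
cos(theta2) = (4.0 - 10.24 - 5.29) / 14.72
cos(theta2) = -0.783288
theta2 = 141.5626 degrees


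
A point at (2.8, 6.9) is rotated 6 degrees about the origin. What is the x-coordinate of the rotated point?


x' = x*cos(theta) - y*sin(theta)
cos(6 deg) = 0.9945, sin(6 deg) = 0.1045
x' = 2.8 * 0.9945 - 6.9 * 0.1045
= 2.7847 - 0.7212
= 2.0634


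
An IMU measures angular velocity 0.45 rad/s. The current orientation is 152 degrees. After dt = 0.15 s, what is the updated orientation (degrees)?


delta_theta = w * dt = 0.45 * 0.15 = 0.0675 rad
= 3.8675 deg
theta_new = 152 + 3.8675 = 155.8675 deg


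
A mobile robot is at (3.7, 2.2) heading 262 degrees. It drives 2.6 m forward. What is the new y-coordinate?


y_new = y0 + d*sin(theta)
= 2.2 + 2.6*sin(262)
= 2.2 + -2.5747
= -0.3747


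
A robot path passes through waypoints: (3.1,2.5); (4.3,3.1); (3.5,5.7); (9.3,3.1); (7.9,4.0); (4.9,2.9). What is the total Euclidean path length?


Segment lengths:
  seg1 = sqrt((1.2)^2 + (0.6)^2) = 1.3416
  seg2 = sqrt((-0.8)^2 + (2.6)^2) = 2.7203
  seg3 = sqrt((5.8)^2 + (-2.6)^2) = 6.3561
  seg4 = sqrt((-1.4)^2 + (0.9)^2) = 1.6643
  seg5 = sqrt((-3.0)^2 + (-1.1)^2) = 3.1953
Total = 15.2777


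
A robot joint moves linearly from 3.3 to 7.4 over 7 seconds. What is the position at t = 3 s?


s = t/T = 3/7 = 0.4286
p(t) = p0 + (pf-p0)*s
= 3.3 + (7.4 - 3.3) * 0.4286
= 5.0571


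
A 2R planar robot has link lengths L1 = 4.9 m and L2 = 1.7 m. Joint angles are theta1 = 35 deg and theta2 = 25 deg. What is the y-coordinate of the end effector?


Convert angles to radians: theta1 = 0.6109, theta2 = 0.4363
y = L1*sin(theta1) + L2*sin(theta1+theta2)
y = 2.8105 + 1.4722
y = 4.2828


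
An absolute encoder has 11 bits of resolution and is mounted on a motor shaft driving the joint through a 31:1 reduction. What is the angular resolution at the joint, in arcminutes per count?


counts = 2^11 = 2048
effective counts at joint = 2048 * 31 = 63488
resolution = 360*60 / 63488
= 0.3402 arcmin/count


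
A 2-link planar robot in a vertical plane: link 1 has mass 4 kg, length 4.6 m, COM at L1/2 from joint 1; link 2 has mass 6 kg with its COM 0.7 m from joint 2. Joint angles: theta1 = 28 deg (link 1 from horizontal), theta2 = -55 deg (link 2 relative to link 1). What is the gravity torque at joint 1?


Horizontal distance from joint 1 to link-1 COM:
  x_c1 = (L1/2)*cos(t1) = 2.3 * 0.8829 = 2.0308 m
Horizontal distance from joint 1 to link-2 COM:
  x_c2 = L1*cos(t1) + Lc2*cos(t1+t2)
       = 4.6*0.8829 + 0.7*0.891 = 4.6853 m
tau1 = m1*g*x_c1 + m2*g*x_c2
     = 4*9.81*2.0308 + 6*9.81*4.6853
     = 79.6878 + 275.7746
     = 355.4624 Nm
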